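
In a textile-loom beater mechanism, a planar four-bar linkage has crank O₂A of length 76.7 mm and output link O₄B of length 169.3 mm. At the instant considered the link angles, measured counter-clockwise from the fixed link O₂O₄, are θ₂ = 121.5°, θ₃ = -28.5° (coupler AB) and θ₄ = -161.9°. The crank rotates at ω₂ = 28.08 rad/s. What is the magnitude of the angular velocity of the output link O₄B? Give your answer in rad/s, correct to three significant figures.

ω₂ = 28.08 rad/s
Differentiating the loop-closure r₂e^{iθ₂}+r₃e^{iθ₃}=r₁+r₄e^{iθ₄} gives r₂ω₂e^{iθ₂}+r₃ω₃e^{iθ₃}=r₄ω₄e^{iθ₄}.
Eliminating the other unknown: ω₄ = r₂ω₂ sin(θ₂−θ₃) / [r₄ sin(θ₄−θ₃)].
Numerator sine = +0.50000; denominator sine = -0.72657.
Result = 0.0767·28.08·(+0.50000) / (0.1693·(-0.72657)) = -8.7544 rad/s; magnitude 8.7544 rad/s.

8.75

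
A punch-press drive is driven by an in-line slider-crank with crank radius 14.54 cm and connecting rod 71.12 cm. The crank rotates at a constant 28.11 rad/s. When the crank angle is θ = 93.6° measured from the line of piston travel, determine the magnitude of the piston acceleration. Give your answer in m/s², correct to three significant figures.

ω = 28.11 rad/s
x(θ) = r cosθ + √(L² − r² sin²θ); with ω constant, a = ω²·d²x/dθ².
d²x/dθ² = −r cosθ − r²(cos2θ)/√u − r⁴ sin²2θ/(4u^{3/2}),  u = L² − r² sin²θ = 0.484748 m².
Substituting r = 0.1454 m, L = 0.7112 m, θ = 93.6°: d²x/dθ² = +0.03925 m.
a = ω²·d²x/dθ² = (28.11)²·(+0.03925) = +31.014 m/s²;  |a| = 31.014 m/s².

31.0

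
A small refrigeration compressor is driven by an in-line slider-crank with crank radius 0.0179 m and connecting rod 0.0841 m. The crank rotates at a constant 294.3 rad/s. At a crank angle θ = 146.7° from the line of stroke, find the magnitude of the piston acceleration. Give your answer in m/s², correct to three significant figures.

1160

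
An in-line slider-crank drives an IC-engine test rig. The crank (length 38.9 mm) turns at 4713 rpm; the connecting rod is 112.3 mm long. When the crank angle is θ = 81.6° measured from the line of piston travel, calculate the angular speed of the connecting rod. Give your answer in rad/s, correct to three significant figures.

ω = 493.5 rad/s (converted from 4713 rpm).
The rod makes angle φ with the slider axis where L sinφ = r sinθ; differentiating, L cosφ·φ̇ = r ω cosθ.
L cosφ = √(L² − r² sin²θ) = 0.1055 m.
|ω_rod| = r ω |cosθ| / √(L² − r² sin²θ) = 0.0389·493.5·0.14608/0.1055 = 26.584 rad/s.

26.6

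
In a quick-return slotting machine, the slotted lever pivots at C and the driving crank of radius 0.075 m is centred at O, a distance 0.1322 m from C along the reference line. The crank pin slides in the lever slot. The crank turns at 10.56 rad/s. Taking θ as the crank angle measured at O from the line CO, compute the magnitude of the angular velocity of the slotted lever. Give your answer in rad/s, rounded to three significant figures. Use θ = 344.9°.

3.80

ω = 10.56 rad/s
Crank pin A relative to C: A = (d + r cosθ, r sinθ); lever angle φ = atan2(r sinθ, d + r cosθ).
Differentiating tanφ: φ̇ = rω(d cosθ + r)/(d² + r² + 2dr cosθ).
d² + r² + 2dr cosθ = |CA|² = 0.0422472 m²;  d cosθ + r = +0.20264 m.
|ω_lever| = |0.075·10.56·+0.20264| / 0.0422472 = 3.7988 rad/s.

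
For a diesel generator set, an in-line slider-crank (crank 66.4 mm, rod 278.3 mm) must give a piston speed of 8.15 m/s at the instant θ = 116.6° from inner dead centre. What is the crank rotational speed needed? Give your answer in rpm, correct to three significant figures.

For an in-line slider-crank, |v_piston| = rω|sinθ|·[1 + r cosθ/√(L² − r² sin²θ)].
With r = 0.0664 m, L = 0.2783 m, θ = 116.6°: the bracketed kinematic factor |dx/dθ| = 0.05288 m.
ω = v/|dx/dθ| = 8.15/0.05288 = 154.12 rad/s.
N = 60ω/(2π) = 1471.8 rpm.

1470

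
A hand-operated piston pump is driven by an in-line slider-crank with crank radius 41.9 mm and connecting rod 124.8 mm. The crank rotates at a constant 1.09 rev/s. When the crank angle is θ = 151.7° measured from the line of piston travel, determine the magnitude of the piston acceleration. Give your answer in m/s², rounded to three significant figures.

1.35

ω = 2π·1.09 = 6.849 rad/s
x(θ) = r cosθ + √(L² − r² sin²θ); with ω constant, a = ω²·d²x/dθ².
d²x/dθ² = −r cosθ − r²(cos2θ)/√u − r⁴ sin²2θ/(4u^{3/2}),  u = L² − r² sin²θ = 0.0151804 m².
Substituting r = 0.0419 m, L = 0.1248 m, θ = 151.7°: d²x/dθ² = +0.028761 m.
a = ω²·d²x/dθ² = (6.849)²·(+0.028761) = +1.349 m/s²;  |a| = 1.349 m/s².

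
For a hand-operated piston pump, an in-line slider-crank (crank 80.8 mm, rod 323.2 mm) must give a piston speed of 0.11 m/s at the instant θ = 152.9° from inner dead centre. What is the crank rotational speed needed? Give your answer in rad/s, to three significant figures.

For an in-line slider-crank, |v_piston| = rω|sinθ|·[1 + r cosθ/√(L² − r² sin²θ)].
With r = 0.0808 m, L = 0.3232 m, θ = 152.9°: the bracketed kinematic factor |dx/dθ| = 0.028563 m.
ω = v/|dx/dθ| = 0.11/0.028563 = 3.8512 rad/s.

3.85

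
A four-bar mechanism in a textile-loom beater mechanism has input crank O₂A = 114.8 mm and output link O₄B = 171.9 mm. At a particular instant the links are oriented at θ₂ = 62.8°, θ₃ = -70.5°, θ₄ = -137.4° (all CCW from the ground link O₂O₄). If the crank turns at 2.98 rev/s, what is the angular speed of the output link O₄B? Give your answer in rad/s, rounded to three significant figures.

ω₂ = 18.72 rad/s (from 2.98 rev/s).
Differentiating the loop-closure r₂e^{iθ₂}+r₃e^{iθ₃}=r₁+r₄e^{iθ₄} gives r₂ω₂e^{iθ₂}+r₃ω₃e^{iθ₃}=r₄ω₄e^{iθ₄}.
Eliminating the other unknown: ω₄ = r₂ω₂ sin(θ₂−θ₃) / [r₄ sin(θ₄−θ₃)].
Numerator sine = +0.72777; denominator sine = -0.91982.
Result = 0.1148·18.72·(+0.72777) / (0.1719·(-0.91982)) = -9.8936 rad/s; magnitude 9.8936 rad/s.

9.89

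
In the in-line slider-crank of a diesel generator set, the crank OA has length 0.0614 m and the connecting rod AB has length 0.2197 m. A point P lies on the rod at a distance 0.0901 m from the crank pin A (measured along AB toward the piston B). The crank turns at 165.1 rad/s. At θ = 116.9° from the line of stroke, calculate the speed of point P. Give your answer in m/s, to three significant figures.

ω = 165.1 rad/s.  Crank-pin speed |V_A| = rω = 10.137 m/s, perpendicular to OA.
Rod angle: sinφ = −(r/L) sinθ ⇒ φ = -14.432°; ω_rod = −rω cosθ/√(L²−r²sin²θ) = +21.556 rad/s.
V_P = V_A + ω_rod × AP, with AP = 0.0901 m along the rod.
Components: V_Px = −rω sinθ − a·ω_rod·sinφ = -8.5562 m/s;  V_Py = rω cosθ + a·ω_rod·cosφ = -2.7055 m/s.
|V_P| = √(V_Px² + V_Py²) = 8.9738 m/s.

8.97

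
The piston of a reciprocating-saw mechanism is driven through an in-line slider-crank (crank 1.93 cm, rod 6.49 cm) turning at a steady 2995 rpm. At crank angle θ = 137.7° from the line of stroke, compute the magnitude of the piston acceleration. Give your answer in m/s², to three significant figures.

1340

ω = 2π·2995/60 = 313.6 rad/s
x(θ) = r cosθ + √(L² − r² sin²θ); with ω constant, a = ω²·d²x/dθ².
d²x/dθ² = −r cosθ − r²(cos2θ)/√u − r⁴ sin²2θ/(4u^{3/2}),  u = L² − r² sin²θ = 0.00404329 m².
Substituting r = 0.0193 m, L = 0.0649 m, θ = 137.7°: d²x/dθ² = +0.01359 m.
a = ω²·d²x/dθ² = (313.6)²·(+0.01359) = +1336.8 m/s²;  |a| = 1336.8 m/s².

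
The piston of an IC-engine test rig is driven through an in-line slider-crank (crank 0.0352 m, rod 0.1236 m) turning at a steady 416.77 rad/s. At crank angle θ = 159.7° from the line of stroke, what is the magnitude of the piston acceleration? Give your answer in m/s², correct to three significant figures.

ω = 416.8 rad/s
x(θ) = r cosθ + √(L² − r² sin²θ); with ω constant, a = ω²·d²x/dθ².
d²x/dθ² = −r cosθ − r²(cos2θ)/√u − r⁴ sin²2θ/(4u^{3/2}),  u = L² − r² sin²θ = 0.0151278 m².
Substituting r = 0.0352 m, L = 0.1236 m, θ = 159.7°: d²x/dθ² = +0.025278 m.
a = ω²·d²x/dθ² = (416.8)²·(+0.025278) = +4390.6 m/s²;  |a| = 4390.6 m/s².

4390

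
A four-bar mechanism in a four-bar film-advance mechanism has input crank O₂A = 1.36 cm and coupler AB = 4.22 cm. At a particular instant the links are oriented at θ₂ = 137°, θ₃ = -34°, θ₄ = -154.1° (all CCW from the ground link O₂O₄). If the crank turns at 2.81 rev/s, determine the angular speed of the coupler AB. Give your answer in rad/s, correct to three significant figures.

6.14

ω₂ = 17.66 rad/s (from 2.81 rev/s).
Differentiating the loop-closure r₂e^{iθ₂}+r₃e^{iθ₃}=r₁+r₄e^{iθ₄} gives r₂ω₂e^{iθ₂}+r₃ω₃e^{iθ₃}=r₄ω₄e^{iθ₄}.
Eliminating the other unknown: ω₃ = r₂ω₂ sin(θ₄−θ₂) / [r₃ sin(θ₃−θ₄)].
Numerator sine = +0.93295; denominator sine = +0.86515.
Result = 0.0136·17.66·(+0.93295) / (0.0422·(+0.86515)) = +6.1359 rad/s; magnitude 6.1359 rad/s.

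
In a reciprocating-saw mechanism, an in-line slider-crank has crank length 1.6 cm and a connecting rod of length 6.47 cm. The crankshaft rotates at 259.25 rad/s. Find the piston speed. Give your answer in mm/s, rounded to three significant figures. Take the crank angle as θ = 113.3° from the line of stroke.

3430

ω = 259.2 rad/s
For an in-line slider-crank, x = r cosθ + √(L² − r² sin²θ), so v = −rω sinθ·[1 + r cosθ/√(L² − r² sin²θ)].
With r = 0.016 m, L = 0.0647 m, θ = 113.3°: √(L² − r² sin²θ) = 0.063009 m.
v = −0.016·259.2·0.91845·[1 + 0.016·-0.39555/0.063009] = -3.4271 m/s.
|v| = 3.4271 m/s = 3427.1 mm/s.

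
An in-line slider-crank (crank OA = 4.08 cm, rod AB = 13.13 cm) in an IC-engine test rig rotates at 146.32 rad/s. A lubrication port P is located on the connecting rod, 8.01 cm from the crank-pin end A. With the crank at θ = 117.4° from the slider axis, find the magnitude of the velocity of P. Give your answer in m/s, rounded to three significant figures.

ω = 146.3 rad/s.  Crank-pin speed |V_A| = rω = 5.9699 m/s, perpendicular to OA.
Rod angle: sinφ = −(r/L) sinθ ⇒ φ = -16.014°; ω_rod = −rω cosθ/√(L²−r²sin²θ) = +21.769 rad/s.
V_P = V_A + ω_rod × AP, with AP = 0.0801 m along the rod.
Components: V_Px = −rω sinθ − a·ω_rod·sinφ = -4.8191 m/s;  V_Py = rω cosθ + a·ω_rod·cosφ = -1.0713 m/s.
|V_P| = √(V_Px² + V_Py²) = 4.9367 m/s.

4.94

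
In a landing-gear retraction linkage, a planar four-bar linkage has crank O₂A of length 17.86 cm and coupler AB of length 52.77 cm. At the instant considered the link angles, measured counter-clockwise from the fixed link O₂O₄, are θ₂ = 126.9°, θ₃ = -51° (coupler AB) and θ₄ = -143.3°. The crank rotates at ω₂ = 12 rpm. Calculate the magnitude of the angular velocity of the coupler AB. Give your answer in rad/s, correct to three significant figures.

ω₂ = 1.257 rad/s (from 12 rpm).
Differentiating the loop-closure r₂e^{iθ₂}+r₃e^{iθ₃}=r₁+r₄e^{iθ₄} gives r₂ω₂e^{iθ₂}+r₃ω₃e^{iθ₃}=r₄ω₄e^{iθ₄}.
Eliminating the other unknown: ω₃ = r₂ω₂ sin(θ₄−θ₂) / [r₃ sin(θ₃−θ₄)].
Numerator sine = +0.99999; denominator sine = +0.99919.
Result = 0.1786·1.257·(+0.99999) / (0.5277·(+0.99919)) = +0.42565 rad/s; magnitude 0.42565 rad/s.

0.426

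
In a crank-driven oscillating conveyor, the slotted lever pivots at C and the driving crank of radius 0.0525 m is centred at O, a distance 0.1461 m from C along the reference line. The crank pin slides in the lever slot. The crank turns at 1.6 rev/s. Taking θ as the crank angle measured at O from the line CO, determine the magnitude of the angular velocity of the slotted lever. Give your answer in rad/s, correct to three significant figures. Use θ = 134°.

ω = 10.05 rad/s (from 1.6 rev/s).
Crank pin A relative to C: A = (d + r cosθ, r sinθ); lever angle φ = atan2(r sinθ, d + r cosθ).
Differentiating tanφ: φ̇ = rω(d cosθ + r)/(d² + r² + 2dr cosθ).
d² + r² + 2dr cosθ = |CA|² = 0.0134451 m²;  d cosθ + r = -0.04899 m.
|ω_lever| = |0.0525·10.05·-0.04899| / 0.0134451 = 1.9231 rad/s.

1.92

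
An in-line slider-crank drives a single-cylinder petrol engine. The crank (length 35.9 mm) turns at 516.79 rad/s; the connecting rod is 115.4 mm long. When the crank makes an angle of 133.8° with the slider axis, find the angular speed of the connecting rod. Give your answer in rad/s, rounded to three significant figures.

ω = 516.8 rad/s
The rod makes angle φ with the slider axis where L sinφ = r sinθ; differentiating, L cosφ·φ̇ = r ω cosθ.
L cosφ = √(L² − r² sin²θ) = 0.11245 m.
|ω_rod| = r ω |cosθ| / √(L² − r² sin²θ) = 0.0359·516.8·0.69214/0.11245 = 114.19 rad/s.

114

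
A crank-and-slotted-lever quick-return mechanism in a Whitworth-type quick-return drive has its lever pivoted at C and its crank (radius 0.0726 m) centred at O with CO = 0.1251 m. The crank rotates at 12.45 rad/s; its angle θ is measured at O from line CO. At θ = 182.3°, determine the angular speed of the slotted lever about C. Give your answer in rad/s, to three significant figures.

17.1

ω = 12.45 rad/s
Crank pin A relative to C: A = (d + r cosθ, r sinθ); lever angle φ = atan2(r sinθ, d + r cosθ).
Differentiating tanφ: φ̇ = rω(d cosθ + r)/(d² + r² + 2dr cosθ).
d² + r² + 2dr cosθ = |CA|² = 0.00277088 m²;  d cosθ + r = -0.052399 m.
|ω_lever| = |0.0726·12.45·-0.052399| / 0.00277088 = 17.093 rad/s.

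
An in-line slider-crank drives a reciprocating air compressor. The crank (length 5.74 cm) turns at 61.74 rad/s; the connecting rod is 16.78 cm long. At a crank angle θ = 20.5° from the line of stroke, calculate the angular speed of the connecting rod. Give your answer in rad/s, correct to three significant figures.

19.9

ω = 61.74 rad/s
The rod makes angle φ with the slider axis where L sinφ = r sinθ; differentiating, L cosφ·φ̇ = r ω cosθ.
L cosφ = √(L² − r² sin²θ) = 0.16659 m.
|ω_rod| = r ω |cosθ| / √(L² − r² sin²θ) = 0.0574·61.74·0.93667/0.16659 = 19.926 rad/s.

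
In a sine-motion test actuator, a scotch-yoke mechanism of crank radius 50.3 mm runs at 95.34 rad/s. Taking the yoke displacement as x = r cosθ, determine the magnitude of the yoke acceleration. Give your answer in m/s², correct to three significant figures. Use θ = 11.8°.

ω = 95.34 rad/s
x = r cosθ ⇒ ẍ = −rω² cosθ (ω constant).
|a| = rω²|cosθ| = 0.0503·(95.34)²·|cos 11.8°| = 447.55 m/s².

448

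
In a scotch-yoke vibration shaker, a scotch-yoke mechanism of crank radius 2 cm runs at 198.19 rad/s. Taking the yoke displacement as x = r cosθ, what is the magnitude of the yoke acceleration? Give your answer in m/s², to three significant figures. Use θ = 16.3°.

754

ω = 198.2 rad/s
x = r cosθ ⇒ ẍ = −rω² cosθ (ω constant).
|a| = rω²|cosθ| = 0.02·(198.2)²·|cos 16.3°| = 754.01 m/s².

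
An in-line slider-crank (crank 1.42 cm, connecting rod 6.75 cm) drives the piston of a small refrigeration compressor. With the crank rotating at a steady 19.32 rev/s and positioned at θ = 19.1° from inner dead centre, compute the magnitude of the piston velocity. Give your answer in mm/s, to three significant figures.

ω = 2π·19.3 = 121.4 rad/s
For an in-line slider-crank, x = r cosθ + √(L² − r² sin²θ), so v = −rω sinθ·[1 + r cosθ/√(L² − r² sin²θ)].
With r = 0.0142 m, L = 0.0675 m, θ = 19.1°: √(L² − r² sin²θ) = 0.06734 m.
v = −0.0142·121.4·0.32722·[1 + 0.0142·0.94495/0.06734] = -0.67644 m/s.
|v| = 0.67644 m/s = 676.44 mm/s.

676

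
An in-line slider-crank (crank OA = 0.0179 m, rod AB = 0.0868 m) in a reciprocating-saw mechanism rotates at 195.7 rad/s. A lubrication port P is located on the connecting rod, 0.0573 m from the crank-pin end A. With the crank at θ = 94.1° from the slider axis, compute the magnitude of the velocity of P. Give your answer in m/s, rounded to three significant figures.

ω = 195.7 rad/s.  Crank-pin speed |V_A| = rω = 3.503 m/s, perpendicular to OA.
Rod angle: sinφ = −(r/L) sinθ ⇒ φ = -11.870°; ω_rod = −rω cosθ/√(L²−r²sin²θ) = +2.9485 rad/s.
V_P = V_A + ω_rod × AP, with AP = 0.0573 m along the rod.
Components: V_Px = −rω sinθ − a·ω_rod·sinφ = -3.4593 m/s;  V_Py = rω cosθ + a·ω_rod·cosφ = -0.085121 m/s.
|V_P| = √(V_Px² + V_Py²) = 3.4604 m/s.

3.46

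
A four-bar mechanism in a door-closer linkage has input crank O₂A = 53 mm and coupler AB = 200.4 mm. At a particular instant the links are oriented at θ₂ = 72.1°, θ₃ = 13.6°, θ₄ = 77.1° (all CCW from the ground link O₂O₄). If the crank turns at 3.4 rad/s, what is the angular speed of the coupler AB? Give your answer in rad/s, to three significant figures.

0.0876

ω₂ = 3.4 rad/s
Differentiating the loop-closure r₂e^{iθ₂}+r₃e^{iθ₃}=r₁+r₄e^{iθ₄} gives r₂ω₂e^{iθ₂}+r₃ω₃e^{iθ₃}=r₄ω₄e^{iθ₄}.
Eliminating the other unknown: ω₃ = r₂ω₂ sin(θ₄−θ₂) / [r₃ sin(θ₃−θ₄)].
Numerator sine = +0.08716; denominator sine = -0.89493.
Result = 0.053·3.4·(+0.08716) / (0.2004·(-0.89493)) = -0.087571 rad/s; magnitude 0.087571 rad/s.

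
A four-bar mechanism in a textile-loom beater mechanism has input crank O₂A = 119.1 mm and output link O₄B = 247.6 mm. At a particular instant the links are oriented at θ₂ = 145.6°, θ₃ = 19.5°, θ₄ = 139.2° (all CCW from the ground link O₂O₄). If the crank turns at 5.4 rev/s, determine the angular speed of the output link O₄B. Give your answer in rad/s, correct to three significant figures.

15.2

ω₂ = 33.93 rad/s (from 5.4 rev/s).
Differentiating the loop-closure r₂e^{iθ₂}+r₃e^{iθ₃}=r₁+r₄e^{iθ₄} gives r₂ω₂e^{iθ₂}+r₃ω₃e^{iθ₃}=r₄ω₄e^{iθ₄}.
Eliminating the other unknown: ω₄ = r₂ω₂ sin(θ₂−θ₃) / [r₄ sin(θ₄−θ₃)].
Numerator sine = +0.80799; denominator sine = +0.86863.
Result = 0.1191·33.93·(+0.80799) / (0.2476·(+0.86863)) = +15.181 rad/s; magnitude 15.181 rad/s.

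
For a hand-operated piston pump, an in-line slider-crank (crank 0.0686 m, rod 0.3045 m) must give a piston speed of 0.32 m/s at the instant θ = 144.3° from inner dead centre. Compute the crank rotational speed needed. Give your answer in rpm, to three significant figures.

93.6

For an in-line slider-crank, |v_piston| = rω|sinθ|·[1 + r cosθ/√(L² − r² sin²θ)].
With r = 0.0686 m, L = 0.3045 m, θ = 144.3°: the bracketed kinematic factor |dx/dθ| = 0.032643 m.
ω = v/|dx/dθ| = 0.32/0.032643 = 9.803 rad/s.
N = 60ω/(2π) = 93.612 rpm.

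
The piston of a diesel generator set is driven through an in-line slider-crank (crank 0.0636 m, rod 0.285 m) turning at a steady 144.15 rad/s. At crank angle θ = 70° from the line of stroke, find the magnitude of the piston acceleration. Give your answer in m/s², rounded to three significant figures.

ω = 144.2 rad/s
x(θ) = r cosθ + √(L² − r² sin²θ); with ω constant, a = ω²·d²x/dθ².
d²x/dθ² = −r cosθ − r²(cos2θ)/√u − r⁴ sin²2θ/(4u^{3/2}),  u = L² − r² sin²θ = 0.0776532 m².
Substituting r = 0.0636 m, L = 0.285 m, θ = 70°: d²x/dθ² = -0.010711 m.
a = ω²·d²x/dθ² = (144.2)²·(-0.010711) = -222.57 m/s²;  |a| = 222.57 m/s².

223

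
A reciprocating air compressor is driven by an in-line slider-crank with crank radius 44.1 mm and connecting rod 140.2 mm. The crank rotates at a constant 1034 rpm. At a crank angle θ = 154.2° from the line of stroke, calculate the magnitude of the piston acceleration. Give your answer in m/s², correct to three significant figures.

361

ω = 2π·1034/60 = 108.3 rad/s
x(θ) = r cosθ + √(L² − r² sin²θ); with ω constant, a = ω²·d²x/dθ².
d²x/dθ² = −r cosθ − r²(cos2θ)/√u − r⁴ sin²2θ/(4u^{3/2}),  u = L² − r² sin²θ = 0.0192876 m².
Substituting r = 0.0441 m, L = 0.1402 m, θ = 154.2°: d²x/dθ² = +0.030789 m.
a = ω²·d²x/dθ² = (108.3)²·(+0.030789) = +360.99 m/s²;  |a| = 360.99 m/s².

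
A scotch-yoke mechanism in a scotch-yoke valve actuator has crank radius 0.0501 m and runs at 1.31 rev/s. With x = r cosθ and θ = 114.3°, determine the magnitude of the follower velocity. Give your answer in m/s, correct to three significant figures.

0.376

ω = 8.231 rad/s (from 1.31 rev/s).
x = r cosθ ⇒ ẋ = −rω sinθ.
|v| = rω|sinθ| = 0.0501·8.231·|sin 114.3°| = 0.37584 m/s.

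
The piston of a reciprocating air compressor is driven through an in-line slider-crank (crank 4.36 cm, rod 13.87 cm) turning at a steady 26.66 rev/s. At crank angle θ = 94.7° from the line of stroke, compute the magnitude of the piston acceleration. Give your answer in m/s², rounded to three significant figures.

ω = 2π·26.7 = 167.5 rad/s
x(θ) = r cosθ + √(L² − r² sin²θ); with ω constant, a = ω²·d²x/dθ².
d²x/dθ² = −r cosθ − r²(cos2θ)/√u − r⁴ sin²2θ/(4u^{3/2}),  u = L² − r² sin²θ = 0.0173495 m².
Substituting r = 0.0436 m, L = 0.1387 m, θ = 94.7°: d²x/dθ² = +0.0178 m.
a = ω²·d²x/dθ² = (167.5)²·(+0.0178) = +499.47 m/s²;  |a| = 499.47 m/s².

499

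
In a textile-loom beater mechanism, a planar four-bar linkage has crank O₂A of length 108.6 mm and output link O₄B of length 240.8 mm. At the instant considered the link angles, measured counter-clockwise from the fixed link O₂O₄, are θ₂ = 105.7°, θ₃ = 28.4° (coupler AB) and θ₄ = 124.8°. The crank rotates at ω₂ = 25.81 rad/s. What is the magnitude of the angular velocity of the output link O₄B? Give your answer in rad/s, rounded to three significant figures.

11.4

ω₂ = 25.81 rad/s
Differentiating the loop-closure r₂e^{iθ₂}+r₃e^{iθ₃}=r₁+r₄e^{iθ₄} gives r₂ω₂e^{iθ₂}+r₃ω₃e^{iθ₃}=r₄ω₄e^{iθ₄}.
Eliminating the other unknown: ω₄ = r₂ω₂ sin(θ₂−θ₃) / [r₄ sin(θ₄−θ₃)].
Numerator sine = +0.97553; denominator sine = +0.99377.
Result = 0.1086·25.81·(+0.97553) / (0.2408·(+0.99377)) = +11.427 rad/s; magnitude 11.427 rad/s.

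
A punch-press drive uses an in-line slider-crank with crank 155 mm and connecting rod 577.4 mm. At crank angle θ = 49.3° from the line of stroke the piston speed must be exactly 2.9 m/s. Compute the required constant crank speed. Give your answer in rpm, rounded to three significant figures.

200

For an in-line slider-crank, |v_piston| = rω|sinθ|·[1 + r cosθ/√(L² − r² sin²θ)].
With r = 0.155 m, L = 0.5774 m, θ = 49.3°: the bracketed kinematic factor |dx/dθ| = 0.13852 m.
ω = v/|dx/dθ| = 2.9/0.13852 = 20.935 rad/s.
N = 60ω/(2π) = 199.92 rpm.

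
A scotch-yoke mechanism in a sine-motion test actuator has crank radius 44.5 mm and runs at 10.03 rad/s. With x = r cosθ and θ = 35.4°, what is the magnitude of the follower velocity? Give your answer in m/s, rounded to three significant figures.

0.259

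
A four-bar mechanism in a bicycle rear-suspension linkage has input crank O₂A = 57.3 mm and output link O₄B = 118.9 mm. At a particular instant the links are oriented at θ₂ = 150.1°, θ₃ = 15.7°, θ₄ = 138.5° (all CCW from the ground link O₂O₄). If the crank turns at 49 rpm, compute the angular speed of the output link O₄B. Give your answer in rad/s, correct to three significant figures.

ω₂ = 5.131 rad/s (from 49 rpm).
Differentiating the loop-closure r₂e^{iθ₂}+r₃e^{iθ₃}=r₁+r₄e^{iθ₄} gives r₂ω₂e^{iθ₂}+r₃ω₃e^{iθ₃}=r₄ω₄e^{iθ₄}.
Eliminating the other unknown: ω₄ = r₂ω₂ sin(θ₂−θ₃) / [r₄ sin(θ₄−θ₃)].
Numerator sine = +0.71447; denominator sine = +0.84057.
Result = 0.0573·5.131·(+0.71447) / (0.1189·(+0.84057)) = +2.1019 rad/s; magnitude 2.1019 rad/s.

2.10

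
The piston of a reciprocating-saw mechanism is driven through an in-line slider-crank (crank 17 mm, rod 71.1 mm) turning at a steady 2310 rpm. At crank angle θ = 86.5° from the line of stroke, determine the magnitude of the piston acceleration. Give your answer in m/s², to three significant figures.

182

ω = 2π·2310/60 = 241.9 rad/s
x(θ) = r cosθ + √(L² − r² sin²θ); with ω constant, a = ω²·d²x/dθ².
d²x/dθ² = −r cosθ − r²(cos2θ)/√u − r⁴ sin²2θ/(4u^{3/2}),  u = L² − r² sin²θ = 0.00476729 m².
Substituting r = 0.017 m, L = 0.0711 m, θ = 86.5°: d²x/dθ² = +0.0031157 m.
a = ω²·d²x/dθ² = (241.9)²·(+0.0031157) = +182.32 m/s²;  |a| = 182.32 m/s².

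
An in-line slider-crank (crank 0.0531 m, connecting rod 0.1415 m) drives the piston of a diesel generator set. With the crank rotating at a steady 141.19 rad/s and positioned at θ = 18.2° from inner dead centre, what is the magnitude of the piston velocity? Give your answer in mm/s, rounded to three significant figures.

ω = 141.2 rad/s
For an in-line slider-crank, x = r cosθ + √(L² − r² sin²θ), so v = −rω sinθ·[1 + r cosθ/√(L² − r² sin²θ)].
With r = 0.0531 m, L = 0.1415 m, θ = 18.2°: √(L² − r² sin²θ) = 0.14052 m.
v = −0.0531·141.2·0.31233·[1 + 0.0531·0.94997/0.14052] = -3.1822 m/s.
|v| = 3.1822 m/s = 3182.2 mm/s.

3180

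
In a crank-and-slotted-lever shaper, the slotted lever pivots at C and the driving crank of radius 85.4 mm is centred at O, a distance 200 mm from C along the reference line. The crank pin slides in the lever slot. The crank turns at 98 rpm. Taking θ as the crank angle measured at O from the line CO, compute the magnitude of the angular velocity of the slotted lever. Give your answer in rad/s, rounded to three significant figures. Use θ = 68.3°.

2.33

ω = 10.26 rad/s (from 98 rpm).
Crank pin A relative to C: A = (d + r cosθ, r sinθ); lever angle φ = atan2(r sinθ, d + r cosθ).
Differentiating tanφ: φ̇ = rω(d cosθ + r)/(d² + r² + 2dr cosθ).
d² + r² + 2dr cosθ = |CA|² = 0.0599237 m²;  d cosθ + r = +0.15935 m.
|ω_lever| = |0.0854·10.26·+0.15935| / 0.0599237 = 2.3306 rad/s.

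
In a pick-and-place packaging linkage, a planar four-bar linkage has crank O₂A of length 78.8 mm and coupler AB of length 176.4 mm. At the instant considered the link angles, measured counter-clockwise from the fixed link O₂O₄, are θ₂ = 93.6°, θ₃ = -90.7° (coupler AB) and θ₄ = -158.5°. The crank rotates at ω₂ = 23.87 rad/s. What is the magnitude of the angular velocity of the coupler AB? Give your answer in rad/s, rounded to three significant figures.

ω₂ = 23.87 rad/s
Differentiating the loop-closure r₂e^{iθ₂}+r₃e^{iθ₃}=r₁+r₄e^{iθ₄} gives r₂ω₂e^{iθ₂}+r₃ω₃e^{iθ₃}=r₄ω₄e^{iθ₄}.
Eliminating the other unknown: ω₃ = r₂ω₂ sin(θ₄−θ₂) / [r₃ sin(θ₃−θ₄)].
Numerator sine = +0.95159; denominator sine = +0.92587.
Result = 0.0788·23.87·(+0.95159) / (0.1764·(+0.92587)) = +10.959 rad/s; magnitude 10.959 rad/s.

11.0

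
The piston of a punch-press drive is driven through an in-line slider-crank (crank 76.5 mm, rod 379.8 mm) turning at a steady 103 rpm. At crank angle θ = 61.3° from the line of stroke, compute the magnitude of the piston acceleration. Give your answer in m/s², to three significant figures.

ω = 2π·103/60 = 10.79 rad/s
x(θ) = r cosθ + √(L² − r² sin²θ); with ω constant, a = ω²·d²x/dθ².
d²x/dθ² = −r cosθ − r²(cos2θ)/√u − r⁴ sin²2θ/(4u^{3/2}),  u = L² − r² sin²θ = 0.139745 m².
Substituting r = 0.0765 m, L = 0.3798 m, θ = 61.3°: d²x/dθ² = -0.028419 m.
a = ω²·d²x/dθ² = (10.79)²·(-0.028419) = -3.3063 m/s²;  |a| = 3.3063 m/s².

3.31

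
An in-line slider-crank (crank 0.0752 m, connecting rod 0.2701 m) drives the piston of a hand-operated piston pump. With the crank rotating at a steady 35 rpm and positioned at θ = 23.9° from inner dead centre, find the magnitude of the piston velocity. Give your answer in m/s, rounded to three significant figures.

ω = 2π·35/60 = 3.665 rad/s
For an in-line slider-crank, x = r cosθ + √(L² − r² sin²θ), so v = −rω sinθ·[1 + r cosθ/√(L² − r² sin²θ)].
With r = 0.0752 m, L = 0.2701 m, θ = 23.9°: √(L² − r² sin²θ) = 0.26838 m.
v = −0.0752·3.665·0.40514·[1 + 0.0752·0.91425/0.26838] = -0.14027 m/s.
|v| = 0.14027 m/s.

0.140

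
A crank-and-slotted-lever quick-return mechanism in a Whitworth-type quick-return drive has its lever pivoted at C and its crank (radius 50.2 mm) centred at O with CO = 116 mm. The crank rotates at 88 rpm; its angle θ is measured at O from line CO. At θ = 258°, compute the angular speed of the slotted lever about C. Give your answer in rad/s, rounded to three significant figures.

ω = 9.215 rad/s (from 88 rpm).
Crank pin A relative to C: A = (d + r cosθ, r sinθ); lever angle φ = atan2(r sinθ, d + r cosθ).
Differentiating tanφ: φ̇ = rω(d cosθ + r)/(d² + r² + 2dr cosθ).
d² + r² + 2dr cosθ = |CA|² = 0.0135546 m²;  d cosθ + r = +0.026082 m.
|ω_lever| = |0.0502·9.215·+0.026082| / 0.0135546 = 0.89017 rad/s.

0.890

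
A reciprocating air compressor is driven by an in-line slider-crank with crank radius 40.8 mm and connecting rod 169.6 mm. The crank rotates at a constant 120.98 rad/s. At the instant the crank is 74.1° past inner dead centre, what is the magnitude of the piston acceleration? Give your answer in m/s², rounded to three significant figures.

ω = 121 rad/s
x(θ) = r cosθ + √(L² − r² sin²θ); with ω constant, a = ω²·d²x/dθ².
d²x/dθ² = −r cosθ − r²(cos2θ)/√u − r⁴ sin²2θ/(4u^{3/2}),  u = L² − r² sin²θ = 0.0272245 m².
Substituting r = 0.0408 m, L = 0.1696 m, θ = 74.1°: d²x/dθ² = -0.0026459 m.
a = ω²·d²x/dθ² = (121)²·(-0.0026459) = -38.726 m/s²;  |a| = 38.726 m/s².

38.7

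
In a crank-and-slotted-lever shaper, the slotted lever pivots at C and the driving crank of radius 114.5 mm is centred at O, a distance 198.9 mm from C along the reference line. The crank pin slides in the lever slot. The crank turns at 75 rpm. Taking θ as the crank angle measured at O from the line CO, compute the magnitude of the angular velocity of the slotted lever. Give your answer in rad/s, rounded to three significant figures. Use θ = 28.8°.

2.81

ω = 7.854 rad/s (from 75 rpm).
Crank pin A relative to C: A = (d + r cosθ, r sinθ); lever angle φ = atan2(r sinθ, d + r cosθ).
Differentiating tanφ: φ̇ = rω(d cosθ + r)/(d² + r² + 2dr cosθ).
d² + r² + 2dr cosθ = |CA|² = 0.0925856 m²;  d cosθ + r = +0.2888 m.
|ω_lever| = |0.1145·7.854·+0.2888| / 0.0925856 = 2.8051 rad/s.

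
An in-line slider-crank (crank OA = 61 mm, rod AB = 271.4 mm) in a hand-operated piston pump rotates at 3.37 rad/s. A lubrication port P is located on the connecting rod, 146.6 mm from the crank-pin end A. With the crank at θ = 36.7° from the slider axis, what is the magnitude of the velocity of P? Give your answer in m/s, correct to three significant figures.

ω = 3.37 rad/s.  Crank-pin speed |V_A| = rω = 0.20557 m/s, perpendicular to OA.
Rod angle: sinφ = −(r/L) sinθ ⇒ φ = -7.719°; ω_rod = −rω cosθ/√(L²−r²sin²θ) = -0.61285 rad/s.
V_P = V_A + ω_rod × AP, with AP = 0.1466 m along the rod.
Components: V_Px = −rω sinθ − a·ω_rod·sinφ = -0.13492 m/s;  V_Py = rω cosθ + a·ω_rod·cosφ = +0.075791 m/s.
|V_P| = √(V_Px² + V_Py²) = 0.15475 m/s.

0.155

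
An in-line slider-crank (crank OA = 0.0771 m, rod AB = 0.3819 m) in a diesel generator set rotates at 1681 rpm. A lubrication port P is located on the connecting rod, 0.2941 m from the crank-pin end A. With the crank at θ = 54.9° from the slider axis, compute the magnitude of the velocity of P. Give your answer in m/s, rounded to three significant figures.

ω = 176 rad/s.  Crank-pin speed |V_A| = rω = 13.572 m/s, perpendicular to OA.
Rod angle: sinφ = −(r/L) sinθ ⇒ φ = -9.507°; ω_rod = −rω cosθ/√(L²−r²sin²θ) = -20.72 rad/s.
V_P = V_A + ω_rod × AP, with AP = 0.2941 m along the rod.
Components: V_Px = −rω sinθ − a·ω_rod·sinφ = -12.111 m/s;  V_Py = rω cosθ + a·ω_rod·cosφ = +1.7942 m/s.
|V_P| = √(V_Px² + V_Py²) = 12.243 m/s.

12.2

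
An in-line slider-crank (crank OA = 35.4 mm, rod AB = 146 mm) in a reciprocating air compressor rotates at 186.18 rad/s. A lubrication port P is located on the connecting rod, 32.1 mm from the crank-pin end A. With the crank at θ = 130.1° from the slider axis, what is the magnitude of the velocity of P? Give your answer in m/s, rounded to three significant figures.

5.89

ω = 186.2 rad/s.  Crank-pin speed |V_A| = rω = 6.5908 m/s, perpendicular to OA.
Rod angle: sinφ = −(r/L) sinθ ⇒ φ = -10.688°; ω_rod = −rω cosθ/√(L²−r²sin²θ) = +29.591 rad/s.
V_P = V_A + ω_rod × AP, with AP = 0.0321 m along the rod.
Components: V_Px = −rω sinθ − a·ω_rod·sinφ = -4.8653 m/s;  V_Py = rω cosθ + a·ω_rod·cosφ = -3.3119 m/s.
|V_P| = √(V_Px² + V_Py²) = 5.8855 m/s.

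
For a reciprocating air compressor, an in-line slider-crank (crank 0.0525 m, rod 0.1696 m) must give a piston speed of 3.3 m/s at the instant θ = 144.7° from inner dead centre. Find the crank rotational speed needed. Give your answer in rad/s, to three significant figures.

146

For an in-line slider-crank, |v_piston| = rω|sinθ|·[1 + r cosθ/√(L² − r² sin²θ)].
With r = 0.0525 m, L = 0.1696 m, θ = 144.7°: the bracketed kinematic factor |dx/dθ| = 0.022548 m.
ω = v/|dx/dθ| = 3.3/0.022548 = 146.36 rad/s.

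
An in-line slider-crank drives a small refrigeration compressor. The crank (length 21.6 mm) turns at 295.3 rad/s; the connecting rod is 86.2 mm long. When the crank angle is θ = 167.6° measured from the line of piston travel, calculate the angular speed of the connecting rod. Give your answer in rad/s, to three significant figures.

72.4

ω = 295.3 rad/s
The rod makes angle φ with the slider axis where L sinφ = r sinθ; differentiating, L cosφ·φ̇ = r ω cosθ.
L cosφ = √(L² − r² sin²θ) = 0.086075 m.
|ω_rod| = r ω |cosθ| / √(L² − r² sin²θ) = 0.0216·295.3·0.97667/0.086075 = 72.375 rad/s.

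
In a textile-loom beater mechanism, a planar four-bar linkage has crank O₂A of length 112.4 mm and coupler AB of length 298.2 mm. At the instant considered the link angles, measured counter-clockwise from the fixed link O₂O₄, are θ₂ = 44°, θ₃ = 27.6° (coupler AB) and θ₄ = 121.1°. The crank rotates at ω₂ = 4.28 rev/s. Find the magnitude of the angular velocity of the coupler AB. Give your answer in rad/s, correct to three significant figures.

9.90

ω₂ = 26.89 rad/s (from 4.28 rev/s).
Differentiating the loop-closure r₂e^{iθ₂}+r₃e^{iθ₃}=r₁+r₄e^{iθ₄} gives r₂ω₂e^{iθ₂}+r₃ω₃e^{iθ₃}=r₄ω₄e^{iθ₄}.
Eliminating the other unknown: ω₃ = r₂ω₂ sin(θ₄−θ₂) / [r₃ sin(θ₃−θ₄)].
Numerator sine = +0.97476; denominator sine = -0.99813.
Result = 0.1124·26.89·(+0.97476) / (0.2982·(-0.99813)) = -9.899 rad/s; magnitude 9.899 rad/s.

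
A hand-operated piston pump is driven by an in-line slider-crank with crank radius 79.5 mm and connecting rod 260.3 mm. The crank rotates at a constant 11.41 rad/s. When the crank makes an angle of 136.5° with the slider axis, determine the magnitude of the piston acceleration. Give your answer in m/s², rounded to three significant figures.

ω = 11.41 rad/s
x(θ) = r cosθ + √(L² − r² sin²θ); with ω constant, a = ω²·d²x/dθ².
d²x/dθ² = −r cosθ − r²(cos2θ)/√u − r⁴ sin²2θ/(4u^{3/2}),  u = L² − r² sin²θ = 0.0647614 m².
Substituting r = 0.0795 m, L = 0.2603 m, θ = 136.5°: d²x/dθ² = +0.055763 m.
a = ω²·d²x/dθ² = (11.41)²·(+0.055763) = +7.2597 m/s²;  |a| = 7.2597 m/s².

7.26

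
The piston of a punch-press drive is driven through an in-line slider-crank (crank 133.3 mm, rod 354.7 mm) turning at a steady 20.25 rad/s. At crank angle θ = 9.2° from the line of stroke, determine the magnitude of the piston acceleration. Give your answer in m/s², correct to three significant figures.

73.6

ω = 20.25 rad/s
x(θ) = r cosθ + √(L² − r² sin²θ); with ω constant, a = ω²·d²x/dθ².
d²x/dθ² = −r cosθ − r²(cos2θ)/√u − r⁴ sin²2θ/(4u^{3/2}),  u = L² − r² sin²θ = 0.125358 m².
Substituting r = 0.1333 m, L = 0.3547 m, θ = 9.2°: d²x/dθ² = -0.17938 m.
a = ω²·d²x/dθ² = (20.25)²·(-0.17938) = -73.558 m/s²;  |a| = 73.558 m/s².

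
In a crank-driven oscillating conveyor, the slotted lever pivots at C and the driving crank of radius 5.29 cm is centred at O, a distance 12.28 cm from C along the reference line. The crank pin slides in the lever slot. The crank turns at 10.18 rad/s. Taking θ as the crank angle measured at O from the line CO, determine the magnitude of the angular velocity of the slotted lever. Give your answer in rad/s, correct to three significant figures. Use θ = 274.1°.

1.77

ω = 10.18 rad/s
Crank pin A relative to C: A = (d + r cosθ, r sinθ); lever angle φ = atan2(r sinθ, d + r cosθ).
Differentiating tanφ: φ̇ = rω(d cosθ + r)/(d² + r² + 2dr cosθ).
d² + r² + 2dr cosθ = |CA|² = 0.0188072 m²;  d cosθ + r = +0.06168 m.
|ω_lever| = |0.0529·10.18·+0.06168| / 0.0188072 = 1.7661 rad/s.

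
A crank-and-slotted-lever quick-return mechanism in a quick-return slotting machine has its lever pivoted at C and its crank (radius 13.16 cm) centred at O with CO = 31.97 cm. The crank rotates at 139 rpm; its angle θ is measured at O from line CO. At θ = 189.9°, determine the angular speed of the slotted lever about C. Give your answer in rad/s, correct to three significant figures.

9.59

ω = 14.56 rad/s (from 139 rpm).
Crank pin A relative to C: A = (d + r cosθ, r sinθ); lever angle φ = atan2(r sinθ, d + r cosθ).
Differentiating tanφ: φ̇ = rω(d cosθ + r)/(d² + r² + 2dr cosθ).
d² + r² + 2dr cosθ = |CA|² = 0.0366346 m²;  d cosθ + r = -0.18334 m.
|ω_lever| = |0.1316·14.56·-0.18334| / 0.0366346 = 9.5866 rad/s.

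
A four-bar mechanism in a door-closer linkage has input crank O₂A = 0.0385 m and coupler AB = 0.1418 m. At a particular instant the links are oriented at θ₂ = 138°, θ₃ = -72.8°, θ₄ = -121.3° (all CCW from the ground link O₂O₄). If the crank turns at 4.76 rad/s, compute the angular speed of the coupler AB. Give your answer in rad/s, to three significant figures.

ω₂ = 4.76 rad/s
Differentiating the loop-closure r₂e^{iθ₂}+r₃e^{iθ₃}=r₁+r₄e^{iθ₄} gives r₂ω₂e^{iθ₂}+r₃ω₃e^{iθ₃}=r₄ω₄e^{iθ₄}.
Eliminating the other unknown: ω₃ = r₂ω₂ sin(θ₄−θ₂) / [r₃ sin(θ₃−θ₄)].
Numerator sine = +0.98261; denominator sine = +0.74896.
Result = 0.0385·4.76·(+0.98261) / (0.1418·(+0.74896)) = +1.6956 rad/s; magnitude 1.6956 rad/s.

1.70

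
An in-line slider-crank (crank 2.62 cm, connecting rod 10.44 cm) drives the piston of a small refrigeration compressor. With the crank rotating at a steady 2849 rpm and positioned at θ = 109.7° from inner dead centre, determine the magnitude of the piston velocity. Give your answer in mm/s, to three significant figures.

6720

ω = 2π·2849/60 = 298.3 rad/s
For an in-line slider-crank, x = r cosθ + √(L² − r² sin²θ), so v = −rω sinθ·[1 + r cosθ/√(L² − r² sin²θ)].
With r = 0.0262 m, L = 0.1044 m, θ = 109.7°: √(L² − r² sin²θ) = 0.10144 m.
v = −0.0262·298.3·0.94147·[1 + 0.0262·-0.33710/0.10144] = -6.7185 m/s.
|v| = 6.7185 m/s = 6718.5 mm/s.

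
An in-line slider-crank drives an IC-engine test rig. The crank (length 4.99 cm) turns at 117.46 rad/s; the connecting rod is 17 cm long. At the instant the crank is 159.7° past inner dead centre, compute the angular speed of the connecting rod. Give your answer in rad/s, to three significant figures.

ω = 117.5 rad/s
The rod makes angle φ with the slider axis where L sinφ = r sinθ; differentiating, L cosφ·φ̇ = r ω cosθ.
L cosφ = √(L² − r² sin²θ) = 0.16912 m.
|ω_rod| = r ω |cosθ| / √(L² − r² sin²θ) = 0.0499·117.5·0.93789/0.16912 = 32.505 rad/s.

32.5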